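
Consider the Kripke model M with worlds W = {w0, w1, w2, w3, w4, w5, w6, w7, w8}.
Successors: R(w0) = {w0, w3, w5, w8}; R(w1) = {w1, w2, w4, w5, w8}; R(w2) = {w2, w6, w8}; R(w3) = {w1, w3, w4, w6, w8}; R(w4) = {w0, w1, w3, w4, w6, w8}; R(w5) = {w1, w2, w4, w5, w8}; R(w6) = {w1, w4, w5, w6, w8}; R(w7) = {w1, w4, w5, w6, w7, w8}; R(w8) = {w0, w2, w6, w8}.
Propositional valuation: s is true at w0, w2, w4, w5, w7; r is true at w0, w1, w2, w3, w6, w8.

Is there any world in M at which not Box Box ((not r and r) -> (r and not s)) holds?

Let φ = not Box Box ((not r and r) -> (r and not s)). Evaluate φ at each world:
  w0 (successors {w0, w3, w5, w8}): φ is false.
  w1 (successors {w1, w2, w4, w5, w8}): φ is false.
  w2 (successors {w2, w6, w8}): φ is false.
  w3 (successors {w1, w3, w4, w6, w8}): φ is false.
  w4 (successors {w0, w1, w3, w4, w6, w8}): φ is false.
  w5 (successors {w1, w2, w4, w5, w8}): φ is false.
  w6 (successors {w1, w4, w5, w6, w8}): φ is false.
  w7 (successors {w1, w4, w5, w6, w7, w8}): φ is false.
  w8 (successors {w0, w2, w6, w8}): φ is false.
For instance, at w5:
  At w5: Box Box ((not r and r) -> (r and not s)) is true, so not Box Box ((not r and r) -> (r and not s)) is false.
    At w5: Box Box ((not r and r) -> (r and not s)) requires Box ((not r and r) -> (r and not s)) at every successor {w1, w2, w4, w5, w8}.
      At w1: Box ((not r and r) -> (r and not s)) is true.
      At w2: Box ((not r and r) -> (r and not s)) is true.
      At w4: Box ((not r and r) -> (r and not s)) is true.
      At w5: Box ((not r and r) -> (r and not s)) is true.
      At w8: Box ((not r and r) -> (r and not s)) is true.
    So Box Box ((not r and r) -> (r and not s)) is true at w5.

No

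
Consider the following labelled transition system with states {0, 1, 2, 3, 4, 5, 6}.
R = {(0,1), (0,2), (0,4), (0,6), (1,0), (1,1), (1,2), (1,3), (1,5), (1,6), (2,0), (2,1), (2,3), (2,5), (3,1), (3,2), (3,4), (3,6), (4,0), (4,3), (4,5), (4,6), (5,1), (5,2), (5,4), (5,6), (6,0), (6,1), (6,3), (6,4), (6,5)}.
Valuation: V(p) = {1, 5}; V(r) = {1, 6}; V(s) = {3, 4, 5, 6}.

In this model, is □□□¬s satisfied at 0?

At 0: □□□¬s requires □□¬s at every successor {1, 2, 4, 6}.
  □□¬s fails at 1, so □□□¬s is false at 0.
    At 1: □□¬s requires □¬s at every successor {0, 1, 2, 3, 5, 6}.
      □¬s fails at 0, so □□¬s is false at 1.

No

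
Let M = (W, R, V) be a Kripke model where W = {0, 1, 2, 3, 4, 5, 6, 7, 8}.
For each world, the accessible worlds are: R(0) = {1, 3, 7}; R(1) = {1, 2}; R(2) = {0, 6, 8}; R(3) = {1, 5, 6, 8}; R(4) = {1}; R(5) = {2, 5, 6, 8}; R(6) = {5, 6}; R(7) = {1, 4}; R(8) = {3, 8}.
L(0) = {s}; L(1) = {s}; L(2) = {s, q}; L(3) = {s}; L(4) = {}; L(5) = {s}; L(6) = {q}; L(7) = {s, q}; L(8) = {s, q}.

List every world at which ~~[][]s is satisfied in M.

4, 7

Recall that []ψ holds at a world iff ψ holds at every accessible world, and <>ψ holds iff ψ holds at some accessible world.
Let φ = ~~[][]s. Evaluate φ at each world:
  0 (successors {1, 3, 7}): φ is false.
  1 (successors {1, 2}): φ is false.
  2 (successors {0, 6, 8}): φ is false.
  3 (successors {1, 5, 6, 8}): φ is false.
  4 (successors {1}): φ is true.
  5 (successors {2, 5, 6, 8}): φ is false.
  6 (successors {5, 6}): φ is false.
  7 (successors {1, 4}): φ is true.
  8 (successors {3, 8}): φ is false.
For instance, at 7:
  At 7: ~[][]s is false, so ~~[][]s is true.
    At 7: [][]s is true, so ~[][]s is false.
      At 7: [][]s requires []s at every successor {1, 4}.
        At 1: []s is true.
        At 4: []s is true.
      So [][]s is true at 7.
Satisfying worlds: {4, 7}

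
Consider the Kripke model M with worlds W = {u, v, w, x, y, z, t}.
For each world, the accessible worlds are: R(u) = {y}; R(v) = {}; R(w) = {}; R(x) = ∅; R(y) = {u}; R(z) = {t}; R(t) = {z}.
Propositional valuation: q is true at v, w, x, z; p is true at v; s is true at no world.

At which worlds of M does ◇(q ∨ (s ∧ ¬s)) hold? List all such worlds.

t

Let φ = ◇(q ∨ (s ∧ ¬s)). Evaluate φ at each world:
  u (successors {y}): φ is false.
  v (successors ∅): φ is false.
  w (successors ∅): φ is false.
  x (successors ∅): φ is false.
  y (successors {u}): φ is false.
  z (successors {t}): φ is false.
  t (successors {z}): φ is true.
For instance, at z:
  At z: ◇(q ∨ (s ∧ ¬s)) requires q ∨ (s ∧ ¬s) at some successor in {t}.
    At t: q ∨ (s ∧ ¬s) is false.
  So ◇(q ∨ (s ∧ ¬s)) is false at z.
Satisfying worlds: {t}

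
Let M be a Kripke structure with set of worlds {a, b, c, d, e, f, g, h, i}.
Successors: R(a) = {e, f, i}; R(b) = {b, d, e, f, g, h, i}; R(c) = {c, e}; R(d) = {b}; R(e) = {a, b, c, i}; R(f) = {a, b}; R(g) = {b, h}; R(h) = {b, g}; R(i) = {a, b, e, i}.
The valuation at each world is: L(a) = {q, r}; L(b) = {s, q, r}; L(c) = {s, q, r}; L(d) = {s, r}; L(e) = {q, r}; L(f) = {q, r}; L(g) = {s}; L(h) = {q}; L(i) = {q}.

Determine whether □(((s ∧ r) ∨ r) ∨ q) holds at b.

No

Recall that □ψ holds at a world iff ψ holds at every accessible world, and ◇ψ holds iff ψ holds at some accessible world.
At b: □(((s ∧ r) ∨ r) ∨ q) requires ((s ∧ r) ∨ r) ∨ q at every successor {b, d, e, f, g, h, i}.
  ((s ∧ r) ∨ r) ∨ q fails at g, so □(((s ∧ r) ∨ r) ∨ q) is false at b.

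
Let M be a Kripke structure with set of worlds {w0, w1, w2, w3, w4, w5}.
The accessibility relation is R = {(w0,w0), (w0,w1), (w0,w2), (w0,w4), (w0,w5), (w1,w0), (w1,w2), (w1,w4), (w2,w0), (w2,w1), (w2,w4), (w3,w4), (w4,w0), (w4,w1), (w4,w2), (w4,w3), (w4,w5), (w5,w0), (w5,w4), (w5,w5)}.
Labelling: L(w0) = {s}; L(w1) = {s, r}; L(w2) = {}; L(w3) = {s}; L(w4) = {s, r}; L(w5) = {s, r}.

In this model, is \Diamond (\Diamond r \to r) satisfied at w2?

Yes

Recall that \Diamond ψ holds at a world iff ψ holds at some accessible world.
At w2: \Diamond (\Diamond r \to r) requires \Diamond r \to r at some successor in {w0, w1, w4}.
  \Diamond r \to r holds at w1, so \Diamond (\Diamond r \to r) is true at w2.
    At w1: \Diamond r is true, r is true, so \Diamond r \to r is true.
      At w1: \Diamond r requires r at some successor in {w0, w2, w4}.
        r holds at w4, so \Diamond r is true at w1.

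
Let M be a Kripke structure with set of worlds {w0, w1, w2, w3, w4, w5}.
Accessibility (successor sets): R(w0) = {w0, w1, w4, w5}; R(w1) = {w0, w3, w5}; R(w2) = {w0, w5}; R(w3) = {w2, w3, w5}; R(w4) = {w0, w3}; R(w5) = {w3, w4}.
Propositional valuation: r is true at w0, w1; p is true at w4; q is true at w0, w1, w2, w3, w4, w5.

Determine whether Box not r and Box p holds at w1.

No

At w1: Box not r is false, Box p is false, so Box not r and Box p is false.
  At w1: Box not r requires not r at every successor {w0, w3, w5}.
    not r fails at w0, so Box not r is false at w1.
  At w1: Box p requires p at every successor {w0, w3, w5}.
    p fails at w0, so Box p is false at w1.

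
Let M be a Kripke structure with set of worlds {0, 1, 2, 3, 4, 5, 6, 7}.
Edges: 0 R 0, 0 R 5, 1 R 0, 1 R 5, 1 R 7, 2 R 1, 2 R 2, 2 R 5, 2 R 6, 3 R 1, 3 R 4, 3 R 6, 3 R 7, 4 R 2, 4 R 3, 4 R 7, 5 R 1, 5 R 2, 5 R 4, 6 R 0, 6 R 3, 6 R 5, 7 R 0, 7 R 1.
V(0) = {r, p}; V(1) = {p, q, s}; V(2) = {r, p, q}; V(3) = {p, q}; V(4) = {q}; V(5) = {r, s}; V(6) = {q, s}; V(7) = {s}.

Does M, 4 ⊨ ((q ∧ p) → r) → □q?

No

At 4: (q ∧ p) → r is true, □q is false, so ((q ∧ p) → r) → □q is false.
  At 4: □q requires q at every successor {2, 3, 7}.
    q fails at 7, so □q is false at 4.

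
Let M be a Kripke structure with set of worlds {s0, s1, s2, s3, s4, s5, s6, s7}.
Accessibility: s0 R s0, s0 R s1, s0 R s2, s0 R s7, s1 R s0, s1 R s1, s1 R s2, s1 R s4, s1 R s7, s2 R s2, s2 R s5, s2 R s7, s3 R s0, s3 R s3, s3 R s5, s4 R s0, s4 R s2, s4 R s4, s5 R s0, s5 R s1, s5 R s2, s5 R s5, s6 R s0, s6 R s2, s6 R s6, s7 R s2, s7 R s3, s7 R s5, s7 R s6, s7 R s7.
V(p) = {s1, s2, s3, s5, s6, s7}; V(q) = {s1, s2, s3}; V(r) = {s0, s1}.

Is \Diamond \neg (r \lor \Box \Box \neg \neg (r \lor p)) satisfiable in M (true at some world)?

Yes

Recall that \Box ψ holds at a world iff ψ holds at every accessible world, and \Diamond ψ holds iff ψ holds at some accessible world.
Let φ = \Diamond \neg (r \lor \Box \Box \neg \neg (r \lor p)). Evaluate φ at each world:
  s0 (successors {s0, s1, s2, s7}): φ is false.
  s1 (successors {s0, s1, s2, s4, s7}): φ is true.
  s2 (successors {s2, s5, s7}): φ is true.
  s3 (successors {s0, s3, s5}): φ is true.
  s4 (successors {s0, s2, s4}): φ is true.
  s5 (successors {s0, s1, s2, s5}): φ is true.
  s6 (successors {s0, s2, s6}): φ is false.
  s7 (successors {s2, s3, s5, s6, s7}): φ is true.
Detail at s1 (witness):
  At s1: \Diamond \neg (r \lor \Box \Box \neg \neg (r \lor p)) requires \neg (r \lor \Box \Box \neg \neg (r \lor p)) at some successor in {s0, s1, s2, s4, s7}.
    \neg (r \lor \Box \Box \neg \neg (r \lor p)) holds at s4, so \Diamond \neg (r \lor \Box \Box \neg \neg (r \lor p)) is true at s1.
      At s4: r \lor \Box \Box \neg \neg (r \lor p) is false, so \neg (r \lor \Box \Box \neg \neg (r \lor p)) is true.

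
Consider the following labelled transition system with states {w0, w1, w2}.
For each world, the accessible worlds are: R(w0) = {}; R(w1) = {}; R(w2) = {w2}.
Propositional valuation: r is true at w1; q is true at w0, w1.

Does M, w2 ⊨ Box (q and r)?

Recall that Box ψ holds at a world iff ψ holds at every accessible world, and Dia ψ holds iff ψ holds at some accessible world.
At w2: Box (q and r) requires q and r at every successor {w2}.
  q and r fails at w2, so Box (q and r) is false at w2.

No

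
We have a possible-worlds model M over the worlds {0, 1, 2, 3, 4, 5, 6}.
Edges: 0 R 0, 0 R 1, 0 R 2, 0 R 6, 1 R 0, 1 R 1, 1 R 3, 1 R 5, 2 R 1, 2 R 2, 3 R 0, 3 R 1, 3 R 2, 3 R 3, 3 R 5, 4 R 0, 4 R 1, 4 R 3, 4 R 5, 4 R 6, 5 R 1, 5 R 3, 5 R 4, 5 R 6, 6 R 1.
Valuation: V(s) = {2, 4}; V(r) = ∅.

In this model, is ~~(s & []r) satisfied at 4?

Recall that []ψ holds at a world iff ψ holds at every accessible world, and <>ψ holds iff ψ holds at some accessible world.
At 4: ~(s & []r) is true, so ~~(s & []r) is false.
  At 4: s & []r is false, so ~(s & []r) is true.
    At 4: s is true, []r is false, so s & []r is false.
      At 4: []r requires r at every successor {0, 1, 3, 5, 6}.
        r fails at 0, so []r is false at 4.

No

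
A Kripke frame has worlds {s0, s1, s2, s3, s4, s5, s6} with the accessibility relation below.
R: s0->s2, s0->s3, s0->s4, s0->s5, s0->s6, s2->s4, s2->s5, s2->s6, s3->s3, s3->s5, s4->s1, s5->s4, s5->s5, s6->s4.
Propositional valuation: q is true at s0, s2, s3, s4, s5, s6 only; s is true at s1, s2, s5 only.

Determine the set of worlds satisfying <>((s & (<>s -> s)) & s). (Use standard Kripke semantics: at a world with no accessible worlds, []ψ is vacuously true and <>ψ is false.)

s0, s2, s3, s4, s5

Recall that <>ψ holds at a world iff ψ holds at some accessible world.
Let φ = <>((s & (<>s -> s)) & s). Evaluate φ at each world:
  s0 (successors {s2, s3, s4, s5, s6}): φ is true.
  s1 (successors ∅): φ is false.
  s2 (successors {s4, s5, s6}): φ is true.
  s3 (successors {s3, s5}): φ is true.
  s4 (successors {s1}): φ is true.
  s5 (successors {s4, s5}): φ is true.
  s6 (successors {s4}): φ is false.
For instance, at s4:
  At s4: <>((s & (<>s -> s)) & s) requires (s & (<>s -> s)) & s at some successor in {s1}.
    (s & (<>s -> s)) & s holds at s1, so <>((s & (<>s -> s)) & s) is true at s4.
      At s1: s & (<>s -> s) is true, s is true, so (s & (<>s -> s)) & s is true.
Satisfying worlds: {s0, s2, s3, s4, s5}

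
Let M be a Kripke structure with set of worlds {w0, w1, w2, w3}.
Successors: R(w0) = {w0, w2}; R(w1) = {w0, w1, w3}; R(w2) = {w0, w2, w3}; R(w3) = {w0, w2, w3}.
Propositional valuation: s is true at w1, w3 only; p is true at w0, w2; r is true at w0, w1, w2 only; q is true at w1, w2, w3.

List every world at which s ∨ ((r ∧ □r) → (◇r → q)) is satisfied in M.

w1, w2, w3

Let φ = s ∨ ((r ∧ □r) → (◇r → q)). Evaluate φ at each world:
  w0 (successors {w0, w2}): φ is false.
  w1 (successors {w0, w1, w3}): φ is true.
  w2 (successors {w0, w2, w3}): φ is true.
  w3 (successors {w0, w2, w3}): φ is true.
For instance, at w1:
  At w1: s is true, (r ∧ □r) → (◇r → q) is true, so s ∨ ((r ∧ □r) → (◇r → q)) is true.
    At w1: r ∧ □r is false, ◇r → q is true, so (r ∧ □r) → (◇r → q) is true.
      At w1: r is true, □r is false, so r ∧ □r is false.
      At w1: ◇r is true, q is true, so ◇r → q is true.
Satisfying worlds: {w1, w2, w3}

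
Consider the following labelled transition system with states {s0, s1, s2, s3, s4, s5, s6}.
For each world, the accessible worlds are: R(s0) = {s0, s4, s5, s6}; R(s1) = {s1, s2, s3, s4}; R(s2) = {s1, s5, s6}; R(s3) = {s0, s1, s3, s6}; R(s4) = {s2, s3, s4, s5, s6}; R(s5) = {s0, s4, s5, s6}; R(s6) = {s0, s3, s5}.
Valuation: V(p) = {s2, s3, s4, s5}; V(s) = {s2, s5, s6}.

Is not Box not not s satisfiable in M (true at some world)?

Recall that Box ψ holds at a world iff ψ holds at every accessible world, and Dia ψ holds iff ψ holds at some accessible world.
Let φ = not Box not not s. Evaluate φ at each world:
  s0 (successors {s0, s4, s5, s6}): φ is true.
  s1 (successors {s1, s2, s3, s4}): φ is true.
  s2 (successors {s1, s5, s6}): φ is true.
  s3 (successors {s0, s1, s3, s6}): φ is true.
  s4 (successors {s2, s3, s4, s5, s6}): φ is true.
  s5 (successors {s0, s4, s5, s6}): φ is true.
  s6 (successors {s0, s3, s5}): φ is true.
Detail at s0 (witness):
  At s0: Box not not s is false, so not Box not not s is true.
    At s0: Box not not s requires not not s at every successor {s0, s4, s5, s6}.
      not not s fails at s0, so Box not not s is false at s0.

Yes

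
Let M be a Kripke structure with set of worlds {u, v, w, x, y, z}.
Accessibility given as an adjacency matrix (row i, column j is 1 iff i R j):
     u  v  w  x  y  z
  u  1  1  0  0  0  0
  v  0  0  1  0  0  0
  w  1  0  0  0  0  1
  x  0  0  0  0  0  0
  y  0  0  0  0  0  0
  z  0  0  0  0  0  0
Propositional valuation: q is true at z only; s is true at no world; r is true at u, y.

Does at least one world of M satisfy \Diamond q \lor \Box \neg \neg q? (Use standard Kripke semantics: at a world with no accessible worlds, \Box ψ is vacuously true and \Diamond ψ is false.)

Recall that \Box ψ holds at a world iff ψ holds at every accessible world, and \Diamond ψ holds iff ψ holds at some accessible world.
Let φ = \Diamond q \lor \Box \neg \neg q. Evaluate φ at each world:
  u (successors {u, v}): φ is false.
  v (successors {w}): φ is false.
  w (successors {u, z}): φ is true.
  x (successors ∅): φ is true.
  y (successors ∅): φ is true.
  z (successors ∅): φ is true.
Detail at w (witness):
  At w: \Diamond q is true, \Box \neg \neg q is false, so \Diamond q \lor \Box \neg \neg q is true.
    At w: \Diamond q requires q at some successor in {u, z}.
      q holds at z, so \Diamond q is true at w.
    At w: \Box \neg \neg q requires \neg \neg q at every successor {u, z}.
      \neg \neg q fails at u, so \Box \neg \neg q is false at w.

Yes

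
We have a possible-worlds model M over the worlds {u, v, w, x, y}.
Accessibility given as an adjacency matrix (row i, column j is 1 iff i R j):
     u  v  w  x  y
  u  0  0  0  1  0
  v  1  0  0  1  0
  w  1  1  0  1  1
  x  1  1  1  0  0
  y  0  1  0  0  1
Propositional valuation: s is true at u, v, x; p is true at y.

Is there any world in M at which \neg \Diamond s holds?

No

Let φ = \neg \Diamond s. Evaluate φ at each world:
  u (successors {x}): φ is false.
  v (successors {u, x}): φ is false.
  w (successors {u, v, x, y}): φ is false.
  x (successors {u, v, w}): φ is false.
  y (successors {v, y}): φ is false.
For instance, at x:
  At x: \Diamond s is true, so \neg \Diamond s is false.
    At x: \Diamond s requires s at some successor in {u, v, w}.
      s holds at u, so \Diamond s is true at x.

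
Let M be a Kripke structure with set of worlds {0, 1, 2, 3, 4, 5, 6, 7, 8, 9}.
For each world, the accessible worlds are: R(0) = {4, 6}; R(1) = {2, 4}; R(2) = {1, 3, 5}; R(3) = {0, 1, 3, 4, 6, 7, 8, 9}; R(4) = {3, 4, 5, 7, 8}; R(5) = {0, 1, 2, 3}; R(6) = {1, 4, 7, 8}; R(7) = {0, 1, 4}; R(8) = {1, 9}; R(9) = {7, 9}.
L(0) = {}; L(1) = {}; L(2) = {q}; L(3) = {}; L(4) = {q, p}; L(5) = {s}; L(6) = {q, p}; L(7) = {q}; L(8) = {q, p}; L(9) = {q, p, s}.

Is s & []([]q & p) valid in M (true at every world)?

No

Let φ = s & []([]q & p). Evaluate φ at each world:
  0 (successors {4, 6}): φ is false.
  1 (successors {2, 4}): φ is false.
  2 (successors {1, 3, 5}): φ is false.
  3 (successors {0, 1, 3, 4, 6, 7, 8, 9}): φ is false.
  4 (successors {3, 4, 5, 7, 8}): φ is false.
  5 (successors {0, 1, 2, 3}): φ is false.
  6 (successors {1, 4, 7, 8}): φ is false.
  7 (successors {0, 1, 4}): φ is false.
  8 (successors {1, 9}): φ is false.
  9 (successors {7, 9}): φ is false.
Detail at 0 (counterexample):
  At 0: s is false, []([]q & p) is false, so s & []([]q & p) is false.
    At 0: []([]q & p) requires []q & p at every successor {4, 6}.
      []q & p fails at 4, so []([]q & p) is false at 0.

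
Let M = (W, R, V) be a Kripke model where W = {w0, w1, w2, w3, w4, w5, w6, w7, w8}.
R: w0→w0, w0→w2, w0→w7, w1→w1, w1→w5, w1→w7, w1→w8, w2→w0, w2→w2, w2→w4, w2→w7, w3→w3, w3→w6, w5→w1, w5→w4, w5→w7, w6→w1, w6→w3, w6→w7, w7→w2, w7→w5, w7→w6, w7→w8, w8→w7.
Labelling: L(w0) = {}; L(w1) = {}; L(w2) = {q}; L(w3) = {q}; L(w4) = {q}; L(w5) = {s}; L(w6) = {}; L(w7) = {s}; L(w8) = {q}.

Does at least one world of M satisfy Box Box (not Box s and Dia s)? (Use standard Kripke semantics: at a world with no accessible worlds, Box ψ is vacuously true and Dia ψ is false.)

Yes

Let φ = Box Box (not Box s and Dia s). Evaluate φ at each world:
  w0 (successors {w0, w2, w7}): φ is false.
  w1 (successors {w1, w5, w7, w8}): φ is false.
  w2 (successors {w0, w2, w4, w7}): φ is false.
  w3 (successors {w3, w6}): φ is false.
  w4 (successors ∅): φ is true.
  w5 (successors {w1, w4, w7}): φ is false.
  w6 (successors {w1, w3, w7}): φ is false.
  w7 (successors {w2, w5, w6, w8}): φ is false.
  w8 (successors {w7}): φ is false.
Detail at w4 (witness):
  At w4: no accessible worlds, so Box Box (not Box s and Dia s) holds vacuously.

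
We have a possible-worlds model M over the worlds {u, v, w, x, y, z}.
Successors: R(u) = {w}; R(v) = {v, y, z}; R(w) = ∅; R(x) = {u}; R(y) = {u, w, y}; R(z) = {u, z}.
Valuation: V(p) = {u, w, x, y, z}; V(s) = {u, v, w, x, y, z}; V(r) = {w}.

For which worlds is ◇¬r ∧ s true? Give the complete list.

Let φ = ◇¬r ∧ s. Evaluate φ at each world:
  u (successors {w}): φ is false.
  v (successors {v, y, z}): φ is true.
  w (successors ∅): φ is false.
  x (successors {u}): φ is true.
  y (successors {u, w, y}): φ is true.
  z (successors {u, z}): φ is true.
For instance, at v:
  At v: ◇¬r is true, s is true, so ◇¬r ∧ s is true.
    At v: ◇¬r requires ¬r at some successor in {v, y, z}.
      ¬r holds at v, so ◇¬r is true at v.
Satisfying worlds: {v, x, y, z}

v, x, y, z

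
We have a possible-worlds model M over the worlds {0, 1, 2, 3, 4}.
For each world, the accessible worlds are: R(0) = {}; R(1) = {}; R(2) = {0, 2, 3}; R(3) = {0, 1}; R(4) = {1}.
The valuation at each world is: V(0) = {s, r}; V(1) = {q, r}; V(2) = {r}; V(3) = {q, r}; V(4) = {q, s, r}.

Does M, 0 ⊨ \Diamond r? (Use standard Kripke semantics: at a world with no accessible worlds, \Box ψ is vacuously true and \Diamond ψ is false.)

Recall that \Diamond ψ holds at a world iff ψ holds at some accessible world.
At 0: no accessible worlds, so \Diamond r is false.

No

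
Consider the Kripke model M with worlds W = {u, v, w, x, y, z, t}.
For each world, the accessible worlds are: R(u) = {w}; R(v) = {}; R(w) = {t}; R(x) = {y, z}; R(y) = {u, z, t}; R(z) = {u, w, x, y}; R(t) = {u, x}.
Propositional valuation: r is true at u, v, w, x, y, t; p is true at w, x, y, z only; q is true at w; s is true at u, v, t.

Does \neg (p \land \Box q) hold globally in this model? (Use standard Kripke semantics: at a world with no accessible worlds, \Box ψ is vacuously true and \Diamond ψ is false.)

Yes

Recall that \Box ψ holds at a world iff ψ holds at every accessible world, and \Diamond ψ holds iff ψ holds at some accessible world.
Let φ = \neg (p \land \Box q). Evaluate φ at each world:
  u (successors {w}): φ is true.
  v (successors ∅): φ is true.
  w (successors {t}): φ is true.
  x (successors {y, z}): φ is true.
  y (successors {u, z, t}): φ is true.
  z (successors {u, w, x, y}): φ is true.
  t (successors {u, x}): φ is true.
For instance, at y:
  At y: p \land \Box q is false, so \neg (p \land \Box q) is true.
    At y: p is true, \Box q is false, so p \land \Box q is false.
      At y: \Box q requires q at every successor {u, z, t}.
        q fails at u, so \Box q is false at y.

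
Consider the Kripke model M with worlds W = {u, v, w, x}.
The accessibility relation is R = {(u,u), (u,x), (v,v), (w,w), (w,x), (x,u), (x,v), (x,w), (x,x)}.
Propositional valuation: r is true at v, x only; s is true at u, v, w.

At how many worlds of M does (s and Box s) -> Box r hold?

4

Let φ = (s and Box s) -> Box r. Evaluate φ at each world:
  u (successors {u, x}): φ is true.
  v (successors {v}): φ is true.
  w (successors {w, x}): φ is true.
  x (successors {u, v, w, x}): φ is true.
For instance, at x:
  At x: s and Box s is false, Box r is false, so (s and Box s) -> Box r is true.
    At x: s is false, Box s is false, so s and Box s is false.
      At x: Box s requires s at every successor {u, v, w, x}.
        s fails at x, so Box s is false at x.
    At x: Box r requires r at every successor {u, v, w, x}.
      r fails at u, so Box r is false at x.
Satisfying worlds: {u, v, w, x}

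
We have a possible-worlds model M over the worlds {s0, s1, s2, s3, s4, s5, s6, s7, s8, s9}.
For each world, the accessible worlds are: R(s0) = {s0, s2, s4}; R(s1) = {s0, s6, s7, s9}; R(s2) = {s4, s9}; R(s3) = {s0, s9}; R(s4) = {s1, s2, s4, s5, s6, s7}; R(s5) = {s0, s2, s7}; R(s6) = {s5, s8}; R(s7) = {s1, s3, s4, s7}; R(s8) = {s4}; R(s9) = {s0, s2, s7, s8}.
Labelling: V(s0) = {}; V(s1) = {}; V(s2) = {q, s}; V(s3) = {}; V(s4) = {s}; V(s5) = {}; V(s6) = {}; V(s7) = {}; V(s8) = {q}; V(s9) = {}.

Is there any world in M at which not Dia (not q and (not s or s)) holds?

Let φ = not Dia (not q and (not s or s)). Evaluate φ at each world:
  s0 (successors {s0, s2, s4}): φ is false.
  s1 (successors {s0, s6, s7, s9}): φ is false.
  s2 (successors {s4, s9}): φ is false.
  s3 (successors {s0, s9}): φ is false.
  s4 (successors {s1, s2, s4, s5, s6, s7}): φ is false.
  s5 (successors {s0, s2, s7}): φ is false.
  s6 (successors {s5, s8}): φ is false.
  s7 (successors {s1, s3, s4, s7}): φ is false.
  s8 (successors {s4}): φ is false.
  s9 (successors {s0, s2, s7, s8}): φ is false.
For instance, at s4:
  At s4: Dia (not q and (not s or s)) is true, so not Dia (not q and (not s or s)) is false.
    At s4: Dia (not q and (not s or s)) requires not q and (not s or s) at some successor in {s1, s2, s4, s5, s6, s7}.
      not q and (not s or s) holds at s1, so Dia (not q and (not s or s)) is true at s4.

No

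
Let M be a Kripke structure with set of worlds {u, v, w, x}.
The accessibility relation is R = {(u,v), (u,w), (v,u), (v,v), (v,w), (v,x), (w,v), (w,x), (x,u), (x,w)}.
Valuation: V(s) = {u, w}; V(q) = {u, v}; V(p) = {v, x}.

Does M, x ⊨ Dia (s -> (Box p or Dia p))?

Yes

Recall that Box ψ holds at a world iff ψ holds at every accessible world, and Dia ψ holds iff ψ holds at some accessible world.
At x: Dia (s -> (Box p or Dia p)) requires s -> (Box p or Dia p) at some successor in {u, w}.
  s -> (Box p or Dia p) holds at u, so Dia (s -> (Box p or Dia p)) is true at x.
    At u: s is true, Box p or Dia p is true, so s -> (Box p or Dia p) is true.
      At u: Box p is false, Dia p is true, so Box p or Dia p is true.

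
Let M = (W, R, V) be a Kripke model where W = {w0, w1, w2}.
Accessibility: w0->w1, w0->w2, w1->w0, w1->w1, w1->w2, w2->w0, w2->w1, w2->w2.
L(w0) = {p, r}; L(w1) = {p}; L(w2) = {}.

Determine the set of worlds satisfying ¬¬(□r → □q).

Let φ = ¬¬(□r → □q). Evaluate φ at each world:
  w0 (successors {w1, w2}): φ is true.
  w1 (successors {w0, w1, w2}): φ is true.
  w2 (successors {w0, w1, w2}): φ is true.
For instance, at w1:
  At w1: ¬(□r → □q) is false, so ¬¬(□r → □q) is true.
    At w1: □r → □q is true, so ¬(□r → □q) is false.
      At w1: □r is false, □q is false, so □r → □q is true.
Satisfying worlds: {w0, w1, w2}

w0, w1, w2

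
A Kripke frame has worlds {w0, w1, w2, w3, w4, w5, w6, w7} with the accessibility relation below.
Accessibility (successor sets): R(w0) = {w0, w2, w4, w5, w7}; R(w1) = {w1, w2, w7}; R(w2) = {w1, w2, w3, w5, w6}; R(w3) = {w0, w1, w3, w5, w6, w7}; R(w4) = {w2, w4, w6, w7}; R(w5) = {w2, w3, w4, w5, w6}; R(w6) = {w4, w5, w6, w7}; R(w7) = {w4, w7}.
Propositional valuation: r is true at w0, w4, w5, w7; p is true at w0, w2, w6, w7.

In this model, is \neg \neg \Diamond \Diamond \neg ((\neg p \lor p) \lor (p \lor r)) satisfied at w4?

At w4: \neg \Diamond \Diamond \neg ((\neg p \lor p) \lor (p \lor r)) is true, so \neg \neg \Diamond \Diamond \neg ((\neg p \lor p) \lor (p \lor r)) is false.
  At w4: \Diamond \Diamond \neg ((\neg p \lor p) \lor (p \lor r)) is false, so \neg \Diamond \Diamond \neg ((\neg p \lor p) \lor (p \lor r)) is true.
    At w4: \Diamond \Diamond \neg ((\neg p \lor p) \lor (p \lor r)) requires \Diamond \neg ((\neg p \lor p) \lor (p \lor r)) at some successor in {w2, w4, w6, w7}.
      At w2: \Diamond \neg ((\neg p \lor p) \lor (p \lor r)) is false.
      At w4: \Diamond \neg ((\neg p \lor p) \lor (p \lor r)) is false.
      At w6: \Diamond \neg ((\neg p \lor p) \lor (p \lor r)) is false.
      At w7: \Diamond \neg ((\neg p \lor p) \lor (p \lor r)) is false.
    So \Diamond \Diamond \neg ((\neg p \lor p) \lor (p \lor r)) is false at w4.

No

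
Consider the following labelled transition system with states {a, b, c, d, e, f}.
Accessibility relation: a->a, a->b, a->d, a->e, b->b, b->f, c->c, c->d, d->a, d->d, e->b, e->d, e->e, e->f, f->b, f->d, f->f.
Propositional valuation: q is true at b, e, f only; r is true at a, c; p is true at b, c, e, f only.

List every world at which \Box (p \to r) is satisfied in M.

Let φ = \Box (p \to r). Evaluate φ at each world:
  a (successors {a, b, d, e}): φ is false.
  b (successors {b, f}): φ is false.
  c (successors {c, d}): φ is true.
  d (successors {a, d}): φ is true.
  e (successors {b, d, e, f}): φ is false.
  f (successors {b, d, f}): φ is false.
For instance, at d:
  At d: \Box (p \to r) requires p \to r at every successor {a, d}.
    At a: p \to r is true.
    At d: p \to r is true.
  So \Box (p \to r) is true at d.
Satisfying worlds: {c, d}

c, d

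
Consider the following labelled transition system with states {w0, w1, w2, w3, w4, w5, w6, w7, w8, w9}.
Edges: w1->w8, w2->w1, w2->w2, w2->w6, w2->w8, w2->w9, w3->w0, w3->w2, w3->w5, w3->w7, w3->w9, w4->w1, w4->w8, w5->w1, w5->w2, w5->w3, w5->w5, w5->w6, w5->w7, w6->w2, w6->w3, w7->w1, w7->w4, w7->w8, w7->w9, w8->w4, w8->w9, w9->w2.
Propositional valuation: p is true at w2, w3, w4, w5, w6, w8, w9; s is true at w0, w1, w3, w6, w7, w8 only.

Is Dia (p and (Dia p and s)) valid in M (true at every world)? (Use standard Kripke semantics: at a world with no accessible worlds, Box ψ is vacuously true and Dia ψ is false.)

No

Recall that Dia ψ holds at a world iff ψ holds at some accessible world.
Let φ = Dia (p and (Dia p and s)). Evaluate φ at each world:
  w0 (successors ∅): φ is false.
  w1 (successors {w8}): φ is true.
  w2 (successors {w1, w2, w6, w8, w9}): φ is true.
  w3 (successors {w0, w2, w5, w7, w9}): φ is false.
  w4 (successors {w1, w8}): φ is true.
  w5 (successors {w1, w2, w3, w5, w6, w7}): φ is true.
  w6 (successors {w2, w3}): φ is true.
  w7 (successors {w1, w4, w8, w9}): φ is true.
  w8 (successors {w4, w9}): φ is false.
  w9 (successors {w2}): φ is false.
Detail at w0 (counterexample):
  At w0: no accessible worlds, so Dia (p and (Dia p and s)) is false.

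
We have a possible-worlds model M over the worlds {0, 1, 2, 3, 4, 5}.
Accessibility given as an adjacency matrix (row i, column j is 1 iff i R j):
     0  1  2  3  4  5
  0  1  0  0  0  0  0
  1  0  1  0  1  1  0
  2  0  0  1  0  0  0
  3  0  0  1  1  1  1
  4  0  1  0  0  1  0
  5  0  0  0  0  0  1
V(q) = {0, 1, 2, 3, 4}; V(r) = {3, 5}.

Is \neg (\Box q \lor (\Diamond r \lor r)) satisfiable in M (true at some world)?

No

Let φ = \neg (\Box q \lor (\Diamond r \lor r)). Evaluate φ at each world:
  0 (successors {0}): φ is false.
  1 (successors {1, 3, 4}): φ is false.
  2 (successors {2}): φ is false.
  3 (successors {2, 3, 4, 5}): φ is false.
  4 (successors {1, 4}): φ is false.
  5 (successors {5}): φ is false.
For instance, at 5:
  At 5: \Box q \lor (\Diamond r \lor r) is true, so \neg (\Box q \lor (\Diamond r \lor r)) is false.
    At 5: \Box q is false, \Diamond r \lor r is true, so \Box q \lor (\Diamond r \lor r) is true.
      At 5: \Box q requires q at every successor {5}.
        q fails at 5, so \Box q is false at 5.
      At 5: \Diamond r is true, r is true, so \Diamond r \lor r is true.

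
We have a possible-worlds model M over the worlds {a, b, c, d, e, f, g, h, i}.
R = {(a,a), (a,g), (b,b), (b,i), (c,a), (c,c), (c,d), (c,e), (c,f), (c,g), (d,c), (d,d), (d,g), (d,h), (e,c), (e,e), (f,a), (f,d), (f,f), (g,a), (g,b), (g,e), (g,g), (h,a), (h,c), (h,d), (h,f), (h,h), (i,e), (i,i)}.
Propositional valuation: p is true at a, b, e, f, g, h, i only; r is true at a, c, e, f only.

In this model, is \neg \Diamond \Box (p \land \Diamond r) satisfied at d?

At d: \Diamond \Box (p \land \Diamond r) is false, so \neg \Diamond \Box (p \land \Diamond r) is true.
  At d: \Diamond \Box (p \land \Diamond r) requires \Box (p \land \Diamond r) at some successor in {c, d, g, h}.
    At c: \Box (p \land \Diamond r) is false.
    At d: \Box (p \land \Diamond r) is false.
    At g: \Box (p \land \Diamond r) is false.
    At h: \Box (p \land \Diamond r) is false.
  So \Diamond \Box (p \land \Diamond r) is false at d.

Yes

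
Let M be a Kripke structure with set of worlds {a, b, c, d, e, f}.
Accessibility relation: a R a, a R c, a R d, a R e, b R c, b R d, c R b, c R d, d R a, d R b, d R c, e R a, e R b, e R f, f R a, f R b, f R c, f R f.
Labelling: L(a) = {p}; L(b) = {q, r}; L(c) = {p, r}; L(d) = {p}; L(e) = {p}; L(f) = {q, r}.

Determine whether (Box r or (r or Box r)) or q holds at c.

Recall that Box ψ holds at a world iff ψ holds at every accessible world, and Dia ψ holds iff ψ holds at some accessible world.
At c: Box r or (r or Box r) is true, q is false, so (Box r or (r or Box r)) or q is true.
  At c: Box r is false, r or Box r is true, so Box r or (r or Box r) is true.
    At c: Box r requires r at every successor {b, d}.
      r fails at d, so Box r is false at c.
    At c: r is true, Box r is false, so r or Box r is true.
      At c: Box r requires r at every successor {b, d}.
        r fails at d, so Box r is false at c.

Yes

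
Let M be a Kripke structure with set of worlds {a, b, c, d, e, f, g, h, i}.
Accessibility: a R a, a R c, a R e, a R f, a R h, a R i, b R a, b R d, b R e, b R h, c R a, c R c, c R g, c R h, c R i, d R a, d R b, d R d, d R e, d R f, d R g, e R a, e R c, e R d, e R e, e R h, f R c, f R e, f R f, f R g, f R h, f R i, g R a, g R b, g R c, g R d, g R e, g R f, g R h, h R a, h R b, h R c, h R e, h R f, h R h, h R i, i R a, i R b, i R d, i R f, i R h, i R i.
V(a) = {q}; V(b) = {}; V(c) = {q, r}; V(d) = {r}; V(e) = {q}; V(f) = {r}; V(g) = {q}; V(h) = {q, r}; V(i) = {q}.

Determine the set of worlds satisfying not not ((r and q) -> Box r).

a, b, d, e, f, g, i

Let φ = not not ((r and q) -> Box r). Evaluate φ at each world:
  a (successors {a, c, e, f, h, i}): φ is true.
  b (successors {a, d, e, h}): φ is true.
  c (successors {a, c, g, h, i}): φ is false.
  d (successors {a, b, d, e, f, g}): φ is true.
  e (successors {a, c, d, e, h}): φ is true.
  f (successors {c, e, f, g, h, i}): φ is true.
  g (successors {a, b, c, d, e, f, h}): φ is true.
  h (successors {a, b, c, e, f, h, i}): φ is false.
  i (successors {a, b, d, f, h, i}): φ is true.
For instance, at e:
  At e: not ((r and q) -> Box r) is false, so not not ((r and q) -> Box r) is true.
    At e: (r and q) -> Box r is true, so not ((r and q) -> Box r) is false.
      At e: r and q is false, Box r is false, so (r and q) -> Box r is true.
Satisfying worlds: {a, b, d, e, f, g, i}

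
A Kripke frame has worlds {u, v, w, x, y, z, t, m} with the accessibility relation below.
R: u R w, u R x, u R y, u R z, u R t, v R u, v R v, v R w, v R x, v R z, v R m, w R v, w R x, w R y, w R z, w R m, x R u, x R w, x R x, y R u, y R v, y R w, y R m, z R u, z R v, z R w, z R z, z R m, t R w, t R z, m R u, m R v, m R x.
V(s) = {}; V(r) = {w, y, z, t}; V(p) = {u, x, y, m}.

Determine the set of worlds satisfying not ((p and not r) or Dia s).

Let φ = not ((p and not r) or Dia s). Evaluate φ at each world:
  u (successors {w, x, y, z, t}): φ is false.
  v (successors {u, v, w, x, z, m}): φ is true.
  w (successors {v, x, y, z, m}): φ is true.
  x (successors {u, w, x}): φ is false.
  y (successors {u, v, w, m}): φ is true.
  z (successors {u, v, w, z, m}): φ is true.
  t (successors {w, z}): φ is true.
  m (successors {u, v, x}): φ is false.
For instance, at u:
  At u: (p and not r) or Dia s is true, so not ((p and not r) or Dia s) is false.
    At u: p and not r is true, Dia s is false, so (p and not r) or Dia s is true.
      At u: Dia s requires s at some successor in {w, x, y, z, t}.
        At w: s is false.
        At x: s is false.
        At y: s is false.
        At z: s is false.
        At t: s is false.
      So Dia s is false at u.
Satisfying worlds: {v, w, y, z, t}

v, w, y, z, t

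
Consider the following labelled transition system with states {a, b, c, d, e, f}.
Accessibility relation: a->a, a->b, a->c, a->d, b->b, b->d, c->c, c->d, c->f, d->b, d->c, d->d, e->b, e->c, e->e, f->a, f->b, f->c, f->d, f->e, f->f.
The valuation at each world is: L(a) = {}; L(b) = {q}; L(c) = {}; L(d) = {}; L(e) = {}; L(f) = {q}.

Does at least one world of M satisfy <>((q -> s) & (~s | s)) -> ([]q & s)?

Recall that []ψ holds at a world iff ψ holds at every accessible world, and <>ψ holds iff ψ holds at some accessible world.
Let φ = <>((q -> s) & (~s | s)) -> ([]q & s). Evaluate φ at each world:
  a (successors {a, b, c, d}): φ is false.
  b (successors {b, d}): φ is false.
  c (successors {c, d, f}): φ is false.
  d (successors {b, c, d}): φ is false.
  e (successors {b, c, e}): φ is false.
  f (successors {a, b, c, d, e, f}): φ is false.
For instance, at c:
  At c: <>((q -> s) & (~s | s)) is true, []q & s is false, so <>((q -> s) & (~s | s)) -> ([]q & s) is false.
    At c: <>((q -> s) & (~s | s)) requires (q -> s) & (~s | s) at some successor in {c, d, f}.
      (q -> s) & (~s | s) holds at c, so <>((q -> s) & (~s | s)) is true at c.
    At c: []q is false, s is false, so []q & s is false.
      At c: []q requires q at every successor {c, d, f}.
        q fails at c, so []q is false at c.

No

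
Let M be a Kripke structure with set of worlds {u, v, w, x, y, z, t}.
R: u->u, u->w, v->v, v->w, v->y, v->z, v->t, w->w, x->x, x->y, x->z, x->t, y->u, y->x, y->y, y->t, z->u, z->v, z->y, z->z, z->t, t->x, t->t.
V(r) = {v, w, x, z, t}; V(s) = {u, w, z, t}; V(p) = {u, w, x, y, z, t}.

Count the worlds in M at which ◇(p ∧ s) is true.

7

Let φ = ◇(p ∧ s). Evaluate φ at each world:
  u (successors {u, w}): φ is true.
  v (successors {v, w, y, z, t}): φ is true.
  w (successors {w}): φ is true.
  x (successors {x, y, z, t}): φ is true.
  y (successors {u, x, y, t}): φ is true.
  z (successors {u, v, y, z, t}): φ is true.
  t (successors {x, t}): φ is true.
For instance, at t:
  At t: ◇(p ∧ s) requires p ∧ s at some successor in {x, t}.
    p ∧ s holds at t, so ◇(p ∧ s) is true at t.
Satisfying worlds: {u, v, w, x, y, z, t}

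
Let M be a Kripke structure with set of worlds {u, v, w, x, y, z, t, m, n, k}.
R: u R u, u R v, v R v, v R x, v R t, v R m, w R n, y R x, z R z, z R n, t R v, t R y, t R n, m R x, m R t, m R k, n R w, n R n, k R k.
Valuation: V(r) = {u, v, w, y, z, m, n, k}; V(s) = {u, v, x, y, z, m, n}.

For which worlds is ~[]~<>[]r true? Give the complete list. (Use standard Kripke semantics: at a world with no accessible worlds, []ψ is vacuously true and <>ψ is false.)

u, v, w, z, t, m, n, k

Let φ = ~[]~<>[]r. Evaluate φ at each world:
  u (successors {u, v}): φ is true.
  v (successors {v, x, t, m}): φ is true.
  w (successors {n}): φ is true.
  x (successors ∅): φ is false.
  y (successors {x}): φ is false.
  z (successors {z, n}): φ is true.
  t (successors {v, y, n}): φ is true.
  m (successors {x, t, k}): φ is true.
  n (successors {w, n}): φ is true.
  k (successors {k}): φ is true.
For instance, at v:
  At v: []~<>[]r is false, so ~[]~<>[]r is true.
    At v: []~<>[]r requires ~<>[]r at every successor {v, x, t, m}.
      ~<>[]r fails at v, so []~<>[]r is false at v.
Satisfying worlds: {u, v, w, z, t, m, n, k}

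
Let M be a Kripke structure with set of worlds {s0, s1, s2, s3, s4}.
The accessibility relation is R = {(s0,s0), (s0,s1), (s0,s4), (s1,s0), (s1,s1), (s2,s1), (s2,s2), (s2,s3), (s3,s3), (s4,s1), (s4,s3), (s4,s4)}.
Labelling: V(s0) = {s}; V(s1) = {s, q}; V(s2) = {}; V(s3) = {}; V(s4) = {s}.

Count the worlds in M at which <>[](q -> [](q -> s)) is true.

Let φ = <>[](q -> [](q -> s)). Evaluate φ at each world:
  s0 (successors {s0, s1, s4}): φ is true.
  s1 (successors {s0, s1}): φ is true.
  s2 (successors {s1, s2, s3}): φ is true.
  s3 (successors {s3}): φ is true.
  s4 (successors {s1, s3, s4}): φ is true.
For instance, at s2:
  At s2: <>[](q -> [](q -> s)) requires [](q -> [](q -> s)) at some successor in {s1, s2, s3}.
    [](q -> [](q -> s)) holds at s1, so <>[](q -> [](q -> s)) is true at s2.
      At s1: [](q -> [](q -> s)) requires q -> [](q -> s) at every successor {s0, s1}.
        At s0: q -> [](q -> s) is true.
        At s1: q -> [](q -> s) is true.
      So [](q -> [](q -> s)) is true at s1.
Satisfying worlds: {s0, s1, s2, s3, s4}

5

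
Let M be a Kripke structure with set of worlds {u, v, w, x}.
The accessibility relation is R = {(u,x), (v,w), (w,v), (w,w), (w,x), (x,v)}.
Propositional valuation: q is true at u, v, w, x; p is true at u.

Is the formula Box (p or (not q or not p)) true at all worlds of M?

Recall that Box ψ holds at a world iff ψ holds at every accessible world, and Dia ψ holds iff ψ holds at some accessible world.
Let φ = Box (p or (not q or not p)). Evaluate φ at each world:
  u (successors {x}): φ is true.
  v (successors {w}): φ is true.
  w (successors {v, w, x}): φ is true.
  x (successors {v}): φ is true.
For instance, at u:
  At u: Box (p or (not q or not p)) requires p or (not q or not p) at every successor {x}.
    At x: p or (not q or not p) is true.
  So Box (p or (not q or not p)) is true at u.

Yes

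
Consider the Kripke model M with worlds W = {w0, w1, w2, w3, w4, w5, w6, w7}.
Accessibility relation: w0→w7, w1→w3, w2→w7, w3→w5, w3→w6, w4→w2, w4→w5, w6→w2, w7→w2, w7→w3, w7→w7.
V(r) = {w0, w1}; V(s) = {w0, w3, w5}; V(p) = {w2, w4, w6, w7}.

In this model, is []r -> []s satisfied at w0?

Recall that []ψ holds at a world iff ψ holds at every accessible world, and <>ψ holds iff ψ holds at some accessible world.
At w0: []r is false, []s is false, so []r -> []s is true.
  At w0: []r requires r at every successor {w7}.
    r fails at w7, so []r is false at w0.
  At w0: []s requires s at every successor {w7}.
    s fails at w7, so []s is false at w0.

Yes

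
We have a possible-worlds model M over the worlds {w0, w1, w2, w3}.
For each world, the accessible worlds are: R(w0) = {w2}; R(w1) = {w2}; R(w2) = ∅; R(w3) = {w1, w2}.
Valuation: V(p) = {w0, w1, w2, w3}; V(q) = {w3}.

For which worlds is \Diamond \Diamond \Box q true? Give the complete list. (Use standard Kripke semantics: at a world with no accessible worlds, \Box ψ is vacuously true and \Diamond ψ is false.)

Let φ = \Diamond \Diamond \Box q. Evaluate φ at each world:
  w0 (successors {w2}): φ is false.
  w1 (successors {w2}): φ is false.
  w2 (successors ∅): φ is false.
  w3 (successors {w1, w2}): φ is true.
For instance, at w3:
  At w3: \Diamond \Diamond \Box q requires \Diamond \Box q at some successor in {w1, w2}.
    \Diamond \Box q holds at w1, so \Diamond \Diamond \Box q is true at w3.
      At w1: \Diamond \Box q requires \Box q at some successor in {w2}.
        \Box q holds at w2, so \Diamond \Box q is true at w1.
Satisfying worlds: {w3}

w3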